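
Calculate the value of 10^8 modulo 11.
By repeated squaring mod 11: 10^{1}≡10, 10^{2}≡1, 10^{4}≡1, 10^{8}≡1. So 10^{8} ≡ 1 mod 11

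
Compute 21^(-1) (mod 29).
Since 29 is prime, by Fermat 21^(-1) ≡ 21^{27} ≡ 18 (mod 29). Verify: 21 × 18 = 378 ≡ 1 (mod 29)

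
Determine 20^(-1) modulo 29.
Since 29 is prime, by Fermat 20^(-1) ≡ 20^{27} ≡ 16 (mod 29). Verify: 20 × 16 = 320 ≡ 1 (mod 29)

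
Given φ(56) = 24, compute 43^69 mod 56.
By Euler: 43^{24} ≡ 1 (mod 56) since gcd(43, 56) = 1. 69 = 2×24 + 21. So 43^{69} ≡ 43^{21} ≡ 43 (mod 56)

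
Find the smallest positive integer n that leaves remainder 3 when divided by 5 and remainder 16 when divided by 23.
M = 5 × 23 = 115. M₁ = 23, y₁ ≡ 2 (mod 5). M₂ = 5, y₂ ≡ 14 (mod 23). n = 3×23×2 + 16×5×14 ≡ 108 (mod 115)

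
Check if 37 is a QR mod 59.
By Euler's criterion: 37^{29} ≡ 58 mod 59. Since this equals -1 (≡ 58), 37 is not a QR.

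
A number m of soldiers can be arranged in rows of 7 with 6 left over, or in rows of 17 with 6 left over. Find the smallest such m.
M = 7 × 17 = 119. M₁ = 17, y₁ ≡ 5 (mod 7). M₂ = 7, y₂ ≡ 5 (mod 17). m = 6×17×5 + 6×7×5 ≡ 6 (mod 119)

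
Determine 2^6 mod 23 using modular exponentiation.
By repeated squaring mod 23: 2^{1}≡2, 2^{2}≡4, 2^{4}≡16. Then 2^{6} = 2^{4+2} ≡ 16 × 4 ≡ 18 mod 23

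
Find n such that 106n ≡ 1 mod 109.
Since 109 is prime, by Fermat 106^(-1) ≡ 106^{107} ≡ 36 mod 109. Verify: 106 × 36 = 3816 ≡ 1 mod 109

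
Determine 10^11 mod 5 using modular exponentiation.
By repeated squaring mod 5: 10^{1}≡0, 10^{2}≡0, 10^{4}≡0, 10^{8}≡0. Then 10^{11} = 10^{8+2+1} ≡ 0 × 0 × 0 ≡ 0 mod 5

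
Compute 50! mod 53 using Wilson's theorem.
(52)! = (50)! × (51) × (52) ≡ -1 mod 53. So (50)! ≡ -1 × [(52)(51)]^(-1) ≡ 26 mod 53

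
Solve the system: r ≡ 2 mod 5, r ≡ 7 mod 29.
M = 5 × 29 = 145. M₁ = 29, y₁ ≡ 4 mod 5. M₂ = 5, y₂ ≡ 6 mod 29. r = 2×29×4 + 7×5×6 ≡ 7 mod 145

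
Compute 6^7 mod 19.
By repeated squaring (mod 19): 6^{1}≡6, 6^{2}≡17, 6^{4}≡4. Then 6^{7} = 6^{4+2+1} ≡ 4 × 17 × 6 ≡ 9 (mod 19)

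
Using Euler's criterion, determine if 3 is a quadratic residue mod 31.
By Euler's criterion: 3^{15} ≡ 30 mod 31. Since this equals -1 (≡ 30), 3 is not a QR.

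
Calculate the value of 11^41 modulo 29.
Using Fermat: 11^{28} ≡ 1 mod 29. 41 ≡ 13 mod 28. So 11^{41} ≡ 11^{13} ≡ 21 mod 29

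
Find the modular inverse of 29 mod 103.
Since 103 is prime, by Fermat 29^(-1) ≡ 29^{101} ≡ 32 mod 103. Verify: 29 × 32 = 928 ≡ 1 mod 103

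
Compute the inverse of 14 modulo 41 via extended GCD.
Extended GCD: 14(3) + 41(-1) = 1. So 14^(-1) ≡ 3 (mod 41). Verify: 14 × 3 = 42 ≡ 1 (mod 41)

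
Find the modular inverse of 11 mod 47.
Since 47 is prime, by Fermat 11^(-1) ≡ 11^{45} ≡ 30 (mod 47). Verify: 11 × 30 = 330 ≡ 1 (mod 47)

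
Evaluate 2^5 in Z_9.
By repeated squaring (mod 9): 2^{1}≡2, 2^{2}≡4, 2^{4}≡7. Then 2^{5} = 2^{4+1} ≡ 7 × 2 ≡ 5 (mod 9)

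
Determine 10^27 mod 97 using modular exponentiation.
By repeated squaring (mod 97): 10^{1}≡10, 10^{2}≡3, 10^{4}≡9, 10^{8}≡81, 10^{16}≡62. Then 10^{27} = 10^{16+8+2+1} ≡ 62 × 81 × 3 × 10 ≡ 19 (mod 97)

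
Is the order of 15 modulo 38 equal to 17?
Powers of 15 mod 38: 15^1≡15, 15^2≡35, 15^3≡31, 15^4≡9, 15^5≡21, 15^6≡11, 15^7≡13, 15^8≡5, 15^9≡37, 15^10≡23, 15^11≡3, 15^12≡7, 15^13≡29, 15^14≡17, 15^15≡27, 15^16≡25, 15^17≡33, 15^18≡1. 15^17≡33≢1, so ord ≠ 17. No, the actual order is 18.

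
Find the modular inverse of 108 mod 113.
Since 113 is prime, by Fermat 108^(-1) ≡ 108^{111} ≡ 45 mod 113. Verify: 108 × 45 = 4860 ≡ 1 mod 113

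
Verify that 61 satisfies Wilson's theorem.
(60)! mod 61 = 60. Since this equals -1 mod 61, Wilson confirms 61 is prime.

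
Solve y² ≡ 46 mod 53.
The square roots of 46 mod 53 are 24 and 29. Verify: 24² = 576 ≡ 46 mod 53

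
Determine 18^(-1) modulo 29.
Since 29 is prime, by Fermat 18^(-1) ≡ 18^{27} ≡ 21 (mod 29). Verify: 18 × 21 = 378 ≡ 1 (mod 29)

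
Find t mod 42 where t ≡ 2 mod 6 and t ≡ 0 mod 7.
M = 6 × 7 = 42. M₁ = 7, y₁ ≡ 1 mod 6. M₂ = 6, y₂ ≡ 6 mod 7. t = 2×7×1 + 0×6×6 ≡ 14 mod 42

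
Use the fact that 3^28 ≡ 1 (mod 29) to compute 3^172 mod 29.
By Fermat: 3^{28} ≡ 1 (mod 29). 172 ≡ 4 (mod 28). So 3^{172} ≡ 3^{4} ≡ 23 (mod 29)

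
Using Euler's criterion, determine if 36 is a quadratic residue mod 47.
By Euler's criterion: 36^{23} ≡ 1 (mod 47). Since this equals 1, 36 is a QR.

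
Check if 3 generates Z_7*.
ord_7(3) divides 6. For each prime q|6: 3^{3}≡6, 3^{2}≡2, none ≡ 1. So 3 has order 6 and is a primitive root mod 7.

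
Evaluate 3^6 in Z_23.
By repeated squaring mod 23: 3^{1}≡3, 3^{2}≡9, 3^{4}≡12. Then 3^{6} = 3^{4+2} ≡ 12 × 9 ≡ 16 mod 23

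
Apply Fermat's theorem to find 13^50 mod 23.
By Fermat: 13^{22} ≡ 1 mod 23. 50 = 2×22 + 6. So 13^{50} ≡ 13^{6} ≡ 6 mod 23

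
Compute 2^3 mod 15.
2^{3} = 8 ≡ 8 (mod 15)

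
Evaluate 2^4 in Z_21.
2^{4} = 16 ≡ 16 (mod 21)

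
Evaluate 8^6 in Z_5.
Using Fermat: 8^{4} ≡ 1 mod 5. 6 ≡ 2 mod 4. So 8^{6} ≡ 8^{2} ≡ 4 mod 5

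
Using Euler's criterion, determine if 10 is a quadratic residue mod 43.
By Euler's criterion: 10^{21} ≡ 1 (mod 43). Since this equals 1, 10 is a QR.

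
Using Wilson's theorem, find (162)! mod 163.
By Wilson's theorem, (162)! ≡ -1 ≡ 162 mod 163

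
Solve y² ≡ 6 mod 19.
The square roots of 6 mod 19 are 5 and 14. Verify: 5² = 25 ≡ 6 mod 19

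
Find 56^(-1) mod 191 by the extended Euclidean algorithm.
Extended GCD: 56(58) + 191(-17) = 1. So 56^(-1) ≡ 58 mod 191. Verify: 56 × 58 = 3248 ≡ 1 mod 191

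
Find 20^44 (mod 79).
By repeated squaring (mod 79): 20^{1}≡20, 20^{2}≡5, 20^{4}≡25, 20^{8}≡72, 20^{16}≡49, 20^{32}≡31. Then 20^{44} = 20^{32+8+4} ≡ 31 × 72 × 25 ≡ 26 (mod 79)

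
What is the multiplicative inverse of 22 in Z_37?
Since 37 is prime, by Fermat 22^(-1) ≡ 22^{35} ≡ 32 (mod 37). Verify: 22 × 32 = 704 ≡ 1 (mod 37)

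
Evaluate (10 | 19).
(10/19) = 10^{9} mod 19 = -1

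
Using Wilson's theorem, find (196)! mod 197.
By Wilson's theorem, (196)! ≡ -1 ≡ 196 (mod 197)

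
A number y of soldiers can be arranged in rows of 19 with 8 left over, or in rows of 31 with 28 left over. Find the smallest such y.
M = 19 × 31 = 589. M₁ = 31, y₁ ≡ 8 (mod 19). M₂ = 19, y₂ ≡ 18 (mod 31). y = 8×31×8 + 28×19×18 ≡ 369 (mod 589)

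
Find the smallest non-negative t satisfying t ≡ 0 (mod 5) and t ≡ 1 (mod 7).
M = 5 × 7 = 35. M₁ = 7, y₁ ≡ 3 (mod 5). M₂ = 5, y₂ ≡ 3 (mod 7). t = 0×7×3 + 1×5×3 ≡ 15 (mod 35)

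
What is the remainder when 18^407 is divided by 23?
Using Fermat: 18^{22} ≡ 1 (mod 23). 407 ≡ 11 (mod 22). So 18^{407} ≡ 18^{11} ≡ 1 (mod 23)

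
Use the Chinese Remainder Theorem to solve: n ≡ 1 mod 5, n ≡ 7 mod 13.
M = 5 × 13 = 65. M₁ = 13, y₁ ≡ 2 mod 5. M₂ = 5, y₂ ≡ 8 mod 13. n = 1×13×2 + 7×5×8 ≡ 46 mod 65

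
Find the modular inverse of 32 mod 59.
Since 59 is prime, by Fermat 32^(-1) ≡ 32^{57} ≡ 24 (mod 59). Verify: 32 × 24 = 768 ≡ 1 (mod 59)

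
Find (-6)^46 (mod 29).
Using Fermat: (-6)^{28} ≡ 1 (mod 29). 46 ≡ 18 (mod 28). So (-6)^{46} ≡ (-6)^{18} ≡ 20 (mod 29)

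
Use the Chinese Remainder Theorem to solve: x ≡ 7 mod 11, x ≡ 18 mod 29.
M = 11 × 29 = 319. M₁ = 29, y₁ ≡ 8 mod 11. M₂ = 11, y₂ ≡ 8 mod 29. x = 7×29×8 + 18×11×8 ≡ 18 mod 319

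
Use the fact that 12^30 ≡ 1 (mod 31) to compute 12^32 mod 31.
By Fermat: 12^{30} ≡ 1 (mod 31). So 12^{32} = 12^{30} · 12^{2} ≡ 12^{2} ≡ 20 (mod 31)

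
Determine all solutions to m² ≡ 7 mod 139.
The square roots of 7 mod 139 are 29 and 110. Verify: 29² = 841 ≡ 7 mod 139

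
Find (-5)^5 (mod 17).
By repeated squaring (mod 17): (-5)^{1}≡12, (-5)^{2}≡8, (-5)^{4}≡13. Then (-5)^{5} = (-5)^{4+1} ≡ 13 × 12 ≡ 3 (mod 17)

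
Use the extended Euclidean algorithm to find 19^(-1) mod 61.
Extended GCD: 19(-16) + 61(5) = 1. So 19^(-1) ≡ -16 ≡ 45 mod 61. Verify: 19 × 45 = 855 ≡ 1 mod 61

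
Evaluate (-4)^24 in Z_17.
Using Fermat: (-4)^{16} ≡ 1 mod 17. 24 ≡ 8 mod 16. So (-4)^{24} ≡ (-4)^{8} ≡ 1 mod 17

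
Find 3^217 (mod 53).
Using Fermat: 3^{52} ≡ 1 (mod 53). 217 ≡ 9 (mod 52). So 3^{217} ≡ 3^{9} ≡ 20 (mod 53)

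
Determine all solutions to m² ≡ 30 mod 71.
The square roots of 30 mod 71 are 32 and 39. Verify: 32² = 1024 ≡ 30 mod 71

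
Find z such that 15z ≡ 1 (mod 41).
Since 41 is prime, by Fermat 15^(-1) ≡ 15^{39} ≡ 11 (mod 41). Verify: 15 × 11 = 165 ≡ 1 (mod 41)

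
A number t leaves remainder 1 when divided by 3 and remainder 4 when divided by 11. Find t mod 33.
M = 3 × 11 = 33. M₁ = 11, y₁ ≡ 2 mod 3. M₂ = 3, y₂ ≡ 4 mod 11. t = 1×11×2 + 4×3×4 ≡ 4 mod 33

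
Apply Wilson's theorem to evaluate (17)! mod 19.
(18)! = (17)! × (18) ≡ -1 mod 19. So (17)! ≡ -1 × (18)^(-1) ≡ (-1)×(-1) = 1 mod 19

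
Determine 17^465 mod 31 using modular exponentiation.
Using Fermat: 17^{30} ≡ 1 mod 31. 465 ≡ 15 mod 30. So 17^{465} ≡ 17^{15} ≡ 30 mod 31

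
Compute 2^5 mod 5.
Using Fermat: 2^{4} ≡ 1 (mod 5). 5 ≡ 1 (mod 4). So 2^{5} ≡ 2^{1} ≡ 2 (mod 5)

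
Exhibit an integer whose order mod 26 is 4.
5 has order 4 mod 26 since 5^{4} ≡ 1 mod 26 and no smaller power works.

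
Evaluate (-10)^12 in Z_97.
By repeated squaring (mod 97): (-10)^{1}≡87, (-10)^{2}≡3, (-10)^{4}≡9, (-10)^{8}≡81. Then (-10)^{12} = (-10)^{8+4} ≡ 81 × 9 ≡ 50 (mod 97)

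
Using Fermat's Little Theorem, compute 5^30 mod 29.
By Fermat: 5^{28} ≡ 1 (mod 29). So 5^{30} = 5^{28} · 5^{2} ≡ 5^{2} ≡ 25 (mod 29)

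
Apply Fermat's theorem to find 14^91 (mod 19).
By Fermat: 14^{18} ≡ 1 (mod 19). 91 = 5×18 + 1. So 14^{91} ≡ 14^{1} ≡ 14 (mod 19)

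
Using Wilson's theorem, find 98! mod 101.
(100)! = (98)! × (99) × (100) ≡ -1 (mod 101). So (98)! ≡ -1 × [(100)(99)]^(-1) ≡ 50 (mod 101)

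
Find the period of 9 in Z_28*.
Powers of 9 mod 28: 9^1≡9, 9^2≡25, 9^3≡1. So the order of 9 is 3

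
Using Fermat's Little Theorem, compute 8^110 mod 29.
By Fermat: 8^{28} ≡ 1 mod 29. 110 = 3×28 + 26. So 8^{110} ≡ 8^{26} ≡ 5 mod 29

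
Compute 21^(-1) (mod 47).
Since 47 is prime, by Fermat 21^(-1) ≡ 21^{45} ≡ 9 (mod 47). Verify: 21 × 9 = 189 ≡ 1 (mod 47)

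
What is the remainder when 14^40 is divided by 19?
Using Fermat: 14^{18} ≡ 1 (mod 19). 40 ≡ 4 (mod 18). So 14^{40} ≡ 14^{4} ≡ 17 (mod 19)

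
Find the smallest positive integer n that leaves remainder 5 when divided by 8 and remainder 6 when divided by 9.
M = 8 × 9 = 72. M₁ = 9, y₁ ≡ 1 mod 8. M₂ = 8, y₂ ≡ 8 mod 9. n = 5×9×1 + 6×8×8 ≡ 69 mod 72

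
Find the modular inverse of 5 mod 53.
Since 53 is prime, by Fermat 5^(-1) ≡ 5^{51} ≡ 32 (mod 53). Verify: 5 × 32 = 160 ≡ 1 (mod 53)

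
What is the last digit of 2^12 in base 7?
Using Fermat: 2^{6} ≡ 1 mod 7. 12 ≡ 0 mod 6. So 2^{12} ≡ 2^{0} ≡ 1 mod 7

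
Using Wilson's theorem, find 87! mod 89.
(88)! = (87)! × (88) ≡ -1 (mod 89). So (87)! ≡ -1 × (88)^(-1) ≡ (-1)×(-1) = 1 (mod 89)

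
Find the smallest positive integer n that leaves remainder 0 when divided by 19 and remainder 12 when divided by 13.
M = 19 × 13 = 247. M₁ = 13, y₁ ≡ 3 (mod 19). M₂ = 19, y₂ ≡ 11 (mod 13). n = 0×13×3 + 12×19×11 ≡ 38 (mod 247)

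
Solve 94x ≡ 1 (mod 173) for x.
Since 173 is prime, by Fermat 94^(-1) ≡ 94^{171} ≡ 127 (mod 173). Verify: 94 × 127 = 11938 ≡ 1 (mod 173)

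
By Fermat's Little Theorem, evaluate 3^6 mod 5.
By Fermat: 3^{4} ≡ 1 mod 5. So 3^{6} = 3^{4} · 3^{2} ≡ 3^{2} ≡ 4 mod 5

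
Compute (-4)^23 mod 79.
By repeated squaring (mod 79): (-4)^{1}≡75, (-4)^{2}≡16, (-4)^{4}≡19, (-4)^{8}≡45, (-4)^{16}≡50. Then (-4)^{23} = (-4)^{16+4+2+1} ≡ 50 × 19 × 16 × 75 ≡ 30 (mod 79)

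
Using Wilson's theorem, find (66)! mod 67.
By Wilson's theorem, (66)! ≡ -1 ≡ 66 (mod 67)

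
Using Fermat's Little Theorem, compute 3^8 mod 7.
By Fermat: 3^{6} ≡ 1 mod 7. So 3^{8} = 3^{6} · 3^{2} ≡ 3^{2} ≡ 2 mod 7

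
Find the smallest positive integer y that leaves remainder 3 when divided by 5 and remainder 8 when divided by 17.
M = 5 × 17 = 85. M₁ = 17, y₁ ≡ 3 (mod 5). M₂ = 5, y₂ ≡ 7 (mod 17). y = 3×17×3 + 8×5×7 ≡ 8 (mod 85)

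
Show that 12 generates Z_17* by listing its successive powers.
12^1, 12^2, ..., 12^{16} mod 17: [12, 8, 11, 13, 3, 2, 7, 16, 5, 9, 6, 4, 14, 15, 10, 1]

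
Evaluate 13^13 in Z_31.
By repeated squaring mod 31: 13^{1}≡13, 13^{2}≡14, 13^{4}≡10, 13^{8}≡7. Then 13^{13} = 13^{8+4+1} ≡ 7 × 10 × 13 ≡ 11 mod 31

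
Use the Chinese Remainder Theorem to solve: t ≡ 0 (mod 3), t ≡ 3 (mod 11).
M = 3 × 11 = 33. M₁ = 11, y₁ ≡ 2 (mod 3). M₂ = 3, y₂ ≡ 4 (mod 11). t = 0×11×2 + 3×3×4 ≡ 3 (mod 33)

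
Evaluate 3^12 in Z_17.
By repeated squaring (mod 17): 3^{1}≡3, 3^{2}≡9, 3^{4}≡13, 3^{8}≡16. Then 3^{12} = 3^{8+4} ≡ 16 × 13 ≡ 4 (mod 17)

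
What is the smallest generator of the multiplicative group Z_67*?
g = 2. Powers: [2, 4, 8, 16, 32, 64, ...] generates all 66 non-zero residues.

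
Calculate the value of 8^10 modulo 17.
By repeated squaring (mod 17): 8^{1}≡8, 8^{2}≡13, 8^{4}≡16, 8^{8}≡1. Then 8^{10} = 8^{8+2} ≡ 1 × 13 ≡ 13 (mod 17)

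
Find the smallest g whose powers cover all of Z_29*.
g = 2. Powers: [2, 4, 8, 16, 3, 6, 12, ...] generates all 28 non-zero residues.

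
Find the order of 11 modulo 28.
Powers of 11 mod 28: 11^1≡11, 11^2≡9, 11^3≡15, 11^4≡25, 11^5≡23, 11^6≡1. ord_28(11) = 6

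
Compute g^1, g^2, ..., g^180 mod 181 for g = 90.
90^1, 90^2, ..., 90^{180} mod 181: [90, 136, 113, 34, 164, 99, 41, 70, 146, 108, 127, 27, 77, 52, 155, 13, 84, 139, 21, 80, 141, 20, 171, 5, 88, 137, 22, 170, 96, 133, 24, 169, 6, 178, 92, 135, 23, 79, 51, 65, 58, 152, 105, 38, 162, 100, 131, 25, 78, 142, 110, 126, 118, 122, 120, 121, 30, 166, 98, 132, 115, 33, 74, 144, 109, 36, 163, 9, 86, 138, 112, 125, 28, 167, 7, 87, 47, 67, 57, 62, 150, 106, 128, 117, 32, 165, 8, 177, 2, 180, 91, 45, 68, 147, 17, 82, 140, 111, 35, 73, 54, 154, 104, 129, 26, 168, 97, 42, 160, 101, 40, 161, 10, 176, 93, 44, 159, 11, 85, 48, 157, 12, 175, 3, 89, 46, 158, 102, 130, 116, 123, 29, 76, 143, 19, 81, 50, 156, 103, 39, 71, 55, 63, 59, 61, 60, 151, 15, 83, 49, 66, 148, 107, 37, 72, 145, 18, 172, 95, 43, 69, 56, 153, 14, 174, 94, 134, 114, 124, 119, 31, 75, 53, 64, 149, 16, 173, 4, 179, 1]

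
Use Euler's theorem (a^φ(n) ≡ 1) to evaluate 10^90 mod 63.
By Euler: 10^{36} ≡ 1 mod 63 since gcd(10, 63) = 1. 90 = 2×36 + 18. So 10^{90} ≡ 10^{18} ≡ 1 mod 63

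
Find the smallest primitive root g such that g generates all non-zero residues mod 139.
g = 2. For each prime q|138: 2^{69}≡138, 2^{46}≡96, 2^{6}≡64, none ≡ 1, so ord_139(2) = 138 and 2 is a primitive root.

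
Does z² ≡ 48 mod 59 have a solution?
By Euler's criterion: 48^{29} ≡ 1 mod 59. Since this equals 1, 48 is a QR.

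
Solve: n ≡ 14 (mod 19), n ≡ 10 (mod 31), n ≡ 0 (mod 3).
M = 19 × 31 × 3 = 1767. M₁ = 93, y₁ ≡ 9 (mod 19). M₂ = 57, y₂ ≡ 6 (mod 31). M₃ = 589, y₃ ≡ 1 (mod 3). n = 14×93×9 + 10×57×6 + 0×589×1 ≡ 1002 (mod 1767)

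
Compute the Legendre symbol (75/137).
(75/137) = 75^{68} mod 137 = -1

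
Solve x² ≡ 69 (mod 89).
The square roots of 69 mod 89 are 43 and 46. Verify: 43² = 1849 ≡ 69 (mod 89)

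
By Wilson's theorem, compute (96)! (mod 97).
By Wilson's theorem, (96)! ≡ -1 ≡ 96 (mod 97)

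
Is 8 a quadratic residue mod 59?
By Euler's criterion: 8^{29} ≡ 58 (mod 59). Since this equals -1 (≡ 58), 8 is not a QR.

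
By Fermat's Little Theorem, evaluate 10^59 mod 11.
By Fermat: 10^{10} ≡ 1 mod 11. 59 = 5×10 + 9. So 10^{59} ≡ 10^{9} ≡ 10 mod 11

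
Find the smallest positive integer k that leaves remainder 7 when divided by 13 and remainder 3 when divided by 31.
M = 13 × 31 = 403. M₁ = 31, y₁ ≡ 8 mod 13. M₂ = 13, y₂ ≡ 12 mod 31. k = 7×31×8 + 3×13×12 ≡ 189 mod 403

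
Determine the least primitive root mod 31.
g = 3. For each prime q|30: 3^{15}≡30, 3^{10}≡25, 3^{6}≡16, none ≡ 1, so ord_31(3) = 30 and 3 is a primitive root.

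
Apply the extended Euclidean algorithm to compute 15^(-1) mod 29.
Extended GCD: 15(2) + 29(-1) = 1. So 15^(-1) ≡ 2 (mod 29). Verify: 15 × 2 = 30 ≡ 1 (mod 29)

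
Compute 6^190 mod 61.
Using Fermat: 6^{60} ≡ 1 mod 61. 190 ≡ 10 mod 60. So 6^{190} ≡ 6^{10} ≡ 48 mod 61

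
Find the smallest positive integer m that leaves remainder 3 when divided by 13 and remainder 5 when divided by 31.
M = 13 × 31 = 403. M₁ = 31, y₁ ≡ 8 mod 13. M₂ = 13, y₂ ≡ 12 mod 31. m = 3×31×8 + 5×13×12 ≡ 315 mod 403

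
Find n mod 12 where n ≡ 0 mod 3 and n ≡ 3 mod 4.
M = 3 × 4 = 12. M₁ = 4, y₁ ≡ 1 mod 3. M₂ = 3, y₂ ≡ 3 mod 4. n = 0×4×1 + 3×3×3 ≡ 3 mod 12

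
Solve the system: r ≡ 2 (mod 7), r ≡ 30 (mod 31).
M = 7 × 31 = 217. M₁ = 31, y₁ ≡ 5 (mod 7). M₂ = 7, y₂ ≡ 9 (mod 31). r = 2×31×5 + 30×7×9 ≡ 30 (mod 217)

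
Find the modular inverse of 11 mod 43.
Since 43 is prime, by Fermat 11^(-1) ≡ 11^{41} ≡ 4 mod 43. Verify: 11 × 4 = 44 ≡ 1 mod 43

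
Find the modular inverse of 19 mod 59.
Since 59 is prime, by Fermat 19^(-1) ≡ 19^{57} ≡ 28 mod 59. Verify: 19 × 28 = 532 ≡ 1 mod 59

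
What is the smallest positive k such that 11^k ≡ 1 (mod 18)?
Powers of 11 mod 18: 11^1≡11, 11^2≡13, 11^3≡17, 11^4≡7, 11^5≡5, 11^6≡1. So the order of 11 is 6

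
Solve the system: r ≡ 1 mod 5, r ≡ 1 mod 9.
M = 5 × 9 = 45. M₁ = 9, y₁ ≡ 4 mod 5. M₂ = 5, y₂ ≡ 2 mod 9. r = 1×9×4 + 1×5×2 ≡ 1 mod 45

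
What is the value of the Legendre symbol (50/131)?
(50/131) = 50^{65} mod 131 = -1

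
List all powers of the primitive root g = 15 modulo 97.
15^1, 15^2, ..., 15^{96} mod 97: [15, 31, 77, 88, 59, 12, 83, 81, 51, 86, 29, 47, 26, 2, 30, 62, 57, 79, 21, 24, 69, 65, 5, 75, 58, 94, 52, 4, 60, 27, 17, 61, 42, 48, 41, 33, 10, 53, 19, 91, 7, 8, 23, 54, 34, 25, 84, 96, 82, 66, 20, 9, 38, 85, 14, 16, 46, 11, 68, 50, 71, 95, 67, 35, 40, 18, 76, 73, 28, 32, 92, 22, 39, 3, 45, 93, 37, 70, 80, 36, 55, 49, 56, 64, 87, 44, 78, 6, 90, 89, 74, 43, 63, 72, 13, 1]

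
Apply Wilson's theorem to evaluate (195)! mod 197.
(196)! = (195)! × (196) ≡ -1 (mod 197). So (195)! ≡ -1 × (196)^(-1) ≡ (-1)×(-1) = 1 (mod 197)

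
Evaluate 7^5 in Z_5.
Using Fermat: 7^{4} ≡ 1 mod 5. 5 ≡ 1 mod 4. So 7^{5} ≡ 7^{1} ≡ 2 mod 5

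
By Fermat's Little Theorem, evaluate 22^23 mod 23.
By Fermat: 22^{22} ≡ 1 (mod 23). So 22^{23} = 22^{22} · 22^{1} ≡ 22^{1} ≡ 22 (mod 23)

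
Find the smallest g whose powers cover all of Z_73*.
g = 5. For each prime q|72: 5^{36}≡72, 5^{24}≡8, none ≡ 1, so ord_73(5) = 72 and 5 is a primitive root.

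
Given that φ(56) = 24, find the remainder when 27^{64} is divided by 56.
By Euler: 27^{24} ≡ 1 mod 56 since gcd(27, 56) = 1. 64 = 2×24 + 16. So 27^{64} ≡ 27^{16} ≡ 1 mod 56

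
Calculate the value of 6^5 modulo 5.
Using Fermat: 6^{4} ≡ 1 (mod 5). 5 ≡ 1 (mod 4). So 6^{5} ≡ 6^{1} ≡ 1 (mod 5)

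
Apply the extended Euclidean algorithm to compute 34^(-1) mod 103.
Extended GCD: 34(-3) + 103(1) = 1. So 34^(-1) ≡ -3 ≡ 100 (mod 103). Verify: 34 × 100 = 3400 ≡ 1 (mod 103)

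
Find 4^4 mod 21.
4^{4} = 256 ≡ 4 mod 21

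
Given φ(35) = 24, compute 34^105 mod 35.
By Euler: 34^{24} ≡ 1 mod 35 since gcd(34, 35) = 1. 105 = 4×24 + 9. So 34^{105} ≡ 34^{9} ≡ 34 mod 35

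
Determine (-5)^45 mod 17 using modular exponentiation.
Using Fermat: (-5)^{16} ≡ 1 (mod 17). 45 ≡ 13 (mod 16). So (-5)^{45} ≡ (-5)^{13} ≡ 14 (mod 17)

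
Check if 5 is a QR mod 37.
By Euler's criterion: 5^{18} ≡ 36 mod 37. Since this equals -1 (≡ 36), 5 is not a QR.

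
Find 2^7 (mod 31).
By repeated squaring (mod 31): 2^{1}≡2, 2^{2}≡4, 2^{4}≡16. Then 2^{7} = 2^{4+2+1} ≡ 16 × 4 × 2 ≡ 4 (mod 31)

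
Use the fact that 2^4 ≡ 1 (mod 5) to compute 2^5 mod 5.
By Fermat: 2^{4} ≡ 1 (mod 5). So 2^{5} = 2^{4} · 2^{1} ≡ 2^{1} ≡ 2 (mod 5)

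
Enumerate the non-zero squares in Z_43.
QRs mod 43: {1, 4, 6, 9, 10, 11, 13, 14, 15, 16, 17, 21, 23, 24, 25, 31, 35, 36, 38, 40, 41}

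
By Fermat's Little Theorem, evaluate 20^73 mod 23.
By Fermat: 20^{22} ≡ 1 mod 23. 73 = 3×22 + 7. So 20^{73} ≡ 20^{7} ≡ 21 mod 23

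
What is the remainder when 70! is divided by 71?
By Wilson's theorem, (70)! ≡ -1 ≡ 70 mod 71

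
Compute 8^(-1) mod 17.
Since 17 is prime, by Fermat 8^(-1) ≡ 8^{15} ≡ 15 mod 17. Verify: 8 × 15 = 120 ≡ 1 mod 17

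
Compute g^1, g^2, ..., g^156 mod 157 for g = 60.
60^1, 60^2, ..., 60^{156} mod 157: [60, 146, 125, 121, 38, 82, 53, 40, 45, 31, 133, 130, 107, 140, 79, 30, 73, 141, 139, 19, 41, 105, 20, 101, 94, 145, 65, 132, 70, 118, 15, 115, 149, 148, 88, 99, 131, 10, 129, 47, 151, 111, 66, 35, 59, 86, 136, 153, 74, 44, 128, 144, 5, 143, 102, 154, 134, 33, 96, 108, 43, 68, 155, 37, 22, 64, 72, 81, 150, 51, 77, 67, 95, 48, 54, 100, 34, 156, 97, 11, 32, 36, 119, 75, 104, 117, 112, 126, 24, 27, 50, 17, 78, 127, 84, 16, 18, 138, 116, 52, 137, 56, 63, 12, 92, 25, 87, 39, 142, 42, 8, 9, 69, 58, 26, 147, 28, 110, 6, 46, 91, 122, 98, 71, 21, 4, 83, 113, 29, 13, 152, 14, 55, 3, 23, 124, 61, 49, 114, 89, 2, 120, 135, 93, 85, 76, 7, 106, 80, 90, 62, 109, 103, 57, 123, 1]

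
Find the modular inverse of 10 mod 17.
Since 17 is prime, by Fermat 10^(-1) ≡ 10^{15} ≡ 12 (mod 17). Verify: 10 × 12 = 120 ≡ 1 (mod 17)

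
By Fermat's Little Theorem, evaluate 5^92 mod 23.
By Fermat: 5^{22} ≡ 1 (mod 23). 92 = 4×22 + 4. So 5^{92} ≡ 5^{4} ≡ 4 (mod 23)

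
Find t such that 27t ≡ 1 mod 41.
Since 41 is prime, by Fermat 27^(-1) ≡ 27^{39} ≡ 38 mod 41. Verify: 27 × 38 = 1026 ≡ 1 mod 41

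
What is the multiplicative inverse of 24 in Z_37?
Since 37 is prime, by Fermat 24^(-1) ≡ 24^{35} ≡ 17 mod 37. Verify: 24 × 17 = 408 ≡ 1 mod 37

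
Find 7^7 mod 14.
By repeated squaring mod 14: 7^{1}≡7, 7^{2}≡7, 7^{4}≡7. Then 7^{7} = 7^{4+2+1} ≡ 7 × 7 × 7 ≡ 7 mod 14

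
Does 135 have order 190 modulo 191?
135^{95} ≡ 1 mod 191 and 95 < 190, so ord_191(135) = 95 ≠ 190 and 135 is not a primitive root.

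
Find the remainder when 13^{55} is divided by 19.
By Fermat: 13^{18} ≡ 1 (mod 19). 55 = 3×18 + 1. So 13^{55} ≡ 13^{1} ≡ 13 (mod 19)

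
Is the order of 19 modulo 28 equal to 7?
Powers of 19 mod 28: 19^1≡19, 19^2≡25, 19^3≡27, 19^4≡9, 19^5≡3, 19^6≡1. Already 19^6≡1, so the order is 6 < 7. No, the actual order is 6.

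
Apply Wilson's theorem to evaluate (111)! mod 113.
(112)! = (111)! × (112) ≡ -1 (mod 113). So (111)! ≡ -1 × (112)^(-1) ≡ (-1)×(-1) = 1 (mod 113)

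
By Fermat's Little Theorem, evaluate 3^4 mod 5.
By Fermat's Little Theorem, 3^{4} ≡ 1 (mod 5) since 5 is prime and gcd(3, 5) = 1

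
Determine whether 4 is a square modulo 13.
By Euler's criterion: 4^{6} ≡ 1 (mod 13). Since this equals 1, 4 is a QR.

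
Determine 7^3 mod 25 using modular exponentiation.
7^{3} = 343 ≡ 18 (mod 25)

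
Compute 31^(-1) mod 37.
Since 37 is prime, by Fermat 31^(-1) ≡ 31^{35} ≡ 6 mod 37. Verify: 31 × 6 = 186 ≡ 1 mod 37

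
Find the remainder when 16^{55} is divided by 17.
By Fermat: 16^{16} ≡ 1 (mod 17). 55 = 3×16 + 7. So 16^{55} ≡ 16^{7} ≡ 16 (mod 17)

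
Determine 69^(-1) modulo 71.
Since 71 is prime, by Fermat 69^(-1) ≡ 69^{69} ≡ 35 (mod 71). Verify: 69 × 35 = 2415 ≡ 1 (mod 71)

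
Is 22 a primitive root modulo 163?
22^{27} ≡ 1 mod 163 and 27 < 162, so ord_163(22) = 27 ≠ 162 and 22 is not a primitive root.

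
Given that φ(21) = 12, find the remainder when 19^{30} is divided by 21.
By Euler: 19^{12} ≡ 1 (mod 21) since gcd(19, 21) = 1. 30 = 2×12 + 6. So 19^{30} ≡ 19^{6} ≡ 1 (mod 21)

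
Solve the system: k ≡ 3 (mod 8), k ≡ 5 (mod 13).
M = 8 × 13 = 104. M₁ = 13, y₁ ≡ 5 (mod 8). M₂ = 8, y₂ ≡ 5 (mod 13). k = 3×13×5 + 5×8×5 ≡ 83 (mod 104)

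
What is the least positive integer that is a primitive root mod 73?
g = 5. For each prime q|72: 5^{36}≡72, 5^{24}≡8, none ≡ 1, so ord_73(5) = 72 and 5 is a primitive root.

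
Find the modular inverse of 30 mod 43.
Since 43 is prime, by Fermat 30^(-1) ≡ 30^{41} ≡ 33 mod 43. Verify: 30 × 33 = 990 ≡ 1 mod 43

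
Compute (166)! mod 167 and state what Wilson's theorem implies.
(166)! mod 167 = 166. Since this equals -1 (mod 167), Wilson confirms 167 is prime.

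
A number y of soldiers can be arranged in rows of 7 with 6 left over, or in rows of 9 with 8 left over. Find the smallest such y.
M = 7 × 9 = 63. M₁ = 9, y₁ ≡ 4 mod 7. M₂ = 7, y₂ ≡ 4 mod 9. y = 6×9×4 + 8×7×4 ≡ 62 mod 63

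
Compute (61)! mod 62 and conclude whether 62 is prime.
(61)! mod 62 = 0. Since 0 ≢ -1 mod 62, 62 is not prime.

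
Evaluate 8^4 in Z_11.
8^{4} = 4096 ≡ 4 (mod 11)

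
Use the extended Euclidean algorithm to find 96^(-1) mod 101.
Extended GCD: 96(20) + 101(-19) = 1. So 96^(-1) ≡ 20 (mod 101). Verify: 96 × 20 = 1920 ≡ 1 (mod 101)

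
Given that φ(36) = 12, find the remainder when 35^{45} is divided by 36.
By Euler: 35^{12} ≡ 1 mod 36 since gcd(35, 36) = 1. 45 = 3×12 + 9. So 35^{45} ≡ 35^{9} ≡ 35 mod 36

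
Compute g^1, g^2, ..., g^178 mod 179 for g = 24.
24^1, 24^2, ..., 24^{178} mod 179: [24, 39, 41, 89, 167, 70, 69, 45, 6, 144, 55, 67, 176, 107, 62, 56, 91, 36, 148, 151, 44, 161, 105, 14, 157, 9, 37, 172, 11, 85, 71, 93, 84, 47, 54, 43, 137, 66, 152, 68, 21, 146, 103, 145, 79, 106, 38, 17, 50, 126, 160, 81, 154, 116, 99, 49, 102, 121, 40, 65, 128, 29, 159, 57, 115, 75, 10, 61, 32, 52, 174, 59, 163, 153, 92, 60, 8, 13, 133, 149, 175, 83, 23, 15, 2, 48, 78, 82, 178, 155, 140, 138, 90, 12, 109, 110, 134, 173, 35, 124, 112, 3, 72, 117, 123, 88, 143, 31, 28, 135, 18, 74, 165, 22, 170, 142, 7, 168, 94, 108, 86, 95, 132, 125, 136, 42, 113, 27, 111, 158, 33, 76, 34, 100, 73, 141, 162, 129, 53, 19, 98, 25, 63, 80, 130, 77, 58, 139, 114, 51, 150, 20, 122, 64, 104, 169, 118, 147, 127, 5, 120, 16, 26, 87, 119, 171, 166, 46, 30, 4, 96, 156, 164, 177, 131, 101, 97, 1]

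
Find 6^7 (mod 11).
By repeated squaring (mod 11): 6^{1}≡6, 6^{2}≡3, 6^{4}≡9. Then 6^{7} = 6^{4+2+1} ≡ 9 × 3 × 6 ≡ 8 (mod 11)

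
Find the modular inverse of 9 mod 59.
Since 59 is prime, by Fermat 9^(-1) ≡ 9^{57} ≡ 46 mod 59. Verify: 9 × 46 = 414 ≡ 1 mod 59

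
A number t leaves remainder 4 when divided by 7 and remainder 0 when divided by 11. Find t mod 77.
M = 7 × 11 = 77. M₁ = 11, y₁ ≡ 2 mod 7. M₂ = 7, y₂ ≡ 8 mod 11. t = 4×11×2 + 0×7×8 ≡ 11 mod 77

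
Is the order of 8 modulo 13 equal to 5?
Powers of 8 mod 13: 8^1≡8, 8^2≡12, 8^3≡5, 8^4≡1. Already 8^4≡1, so the order is 4 < 5. No, the actual order is 4.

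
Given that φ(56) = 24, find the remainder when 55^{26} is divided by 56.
By Euler: 55^{24} ≡ 1 (mod 56) since gcd(55, 56) = 1. 26 = 1×24 + 2. So 55^{26} ≡ 55^{2} ≡ 1 (mod 56)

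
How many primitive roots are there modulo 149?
There are φ(149-1) = φ(148) = 72 primitive roots modulo 149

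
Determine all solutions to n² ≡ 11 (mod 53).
The square roots of 11 mod 53 are 8 and 45. Verify: 8² = 64 ≡ 11 (mod 53)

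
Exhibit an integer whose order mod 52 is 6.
3 has order 6 mod 52 since 3^{6} ≡ 1 (mod 52) and no smaller power works.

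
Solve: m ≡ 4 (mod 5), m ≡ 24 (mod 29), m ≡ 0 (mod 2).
M = 5 × 29 × 2 = 290. M₁ = 58, y₁ ≡ 2 (mod 5). M₂ = 10, y₂ ≡ 3 (mod 29). M₃ = 145, y₃ ≡ 1 (mod 2). m = 4×58×2 + 24×10×3 + 0×145×1 ≡ 24 (mod 290)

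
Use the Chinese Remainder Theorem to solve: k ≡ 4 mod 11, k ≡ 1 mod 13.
M = 11 × 13 = 143. M₁ = 13, y₁ ≡ 6 mod 11. M₂ = 11, y₂ ≡ 6 mod 13. k = 4×13×6 + 1×11×6 ≡ 92 mod 143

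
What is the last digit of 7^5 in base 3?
Using Fermat: 7^{2} ≡ 1 (mod 3). 5 ≡ 1 (mod 2). So 7^{5} ≡ 7^{1} ≡ 1 (mod 3)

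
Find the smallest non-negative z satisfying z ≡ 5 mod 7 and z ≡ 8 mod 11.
M = 7 × 11 = 77. M₁ = 11, y₁ ≡ 2 mod 7. M₂ = 7, y₂ ≡ 8 mod 11. z = 5×11×2 + 8×7×8 ≡ 19 mod 77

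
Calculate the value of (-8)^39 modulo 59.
By repeated squaring mod 59: (-8)^{1}≡51, (-8)^{2}≡5, (-8)^{4}≡25, (-8)^{8}≡35, (-8)^{16}≡45, (-8)^{32}≡19. Then (-8)^{39} = (-8)^{32+4+2+1} ≡ 19 × 25 × 5 × 51 ≡ 57 mod 59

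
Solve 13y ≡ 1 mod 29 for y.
Since 29 is prime, by Fermat 13^(-1) ≡ 13^{27} ≡ 9 mod 29. Verify: 13 × 9 = 117 ≡ 1 mod 29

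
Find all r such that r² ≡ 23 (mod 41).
The square roots of 23 mod 41 are 33 and 8. Verify: 33² = 1089 ≡ 23 (mod 41)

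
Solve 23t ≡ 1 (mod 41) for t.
Since 41 is prime, by Fermat 23^(-1) ≡ 23^{39} ≡ 25 (mod 41). Verify: 23 × 25 = 575 ≡ 1 (mod 41)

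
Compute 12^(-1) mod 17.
Since 17 is prime, by Fermat 12^(-1) ≡ 12^{15} ≡ 10 mod 17. Verify: 12 × 10 = 120 ≡ 1 mod 17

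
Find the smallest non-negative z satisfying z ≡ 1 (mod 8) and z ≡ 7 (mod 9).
M = 8 × 9 = 72. M₁ = 9, y₁ ≡ 1 (mod 8). M₂ = 8, y₂ ≡ 8 (mod 9). z = 1×9×1 + 7×8×8 ≡ 25 (mod 72)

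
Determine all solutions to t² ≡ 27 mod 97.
The square roots of 27 mod 97 are 67 and 30. Verify: 67² = 4489 ≡ 27 mod 97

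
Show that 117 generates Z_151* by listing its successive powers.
117^1, 117^2, ..., 117^{150} mod 151: [117, 99, 107, 137, 23, 124, 12, 45, 131, 76, 134, 125, 129, 144, 87, 62, 6, 98, 141, 38, 67, 138, 140, 72, 119, 31, 3, 49, 146, 19, 109, 69, 70, 36, 135, 91, 77, 100, 73, 85, 130, 110, 35, 18, 143, 121, 114, 50, 112, 118, 65, 55, 93, 9, 147, 136, 57, 25, 56, 59, 108, 103, 122, 80, 149, 68, 104, 88, 28, 105, 54, 127, 61, 40, 150, 34, 52, 44, 14, 128, 27, 139, 106, 20, 75, 17, 26, 22, 7, 64, 89, 145, 53, 10, 113, 84, 13, 11, 79, 32, 120, 148, 102, 5, 132, 42, 82, 81, 115, 16, 60, 74, 51, 78, 66, 21, 41, 116, 133, 8, 30, 37, 101, 39, 33, 86, 96, 58, 142, 4, 15, 94, 126, 95, 92, 43, 48, 29, 71, 2, 83, 47, 63, 123, 46, 97, 24, 90, 111, 1]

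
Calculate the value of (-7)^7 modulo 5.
Using Fermat: (-7)^{4} ≡ 1 (mod 5). 7 ≡ 3 (mod 4). So (-7)^{7} ≡ (-7)^{3} ≡ 2 (mod 5)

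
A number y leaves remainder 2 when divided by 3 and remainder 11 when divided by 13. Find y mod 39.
M = 3 × 13 = 39. M₁ = 13, y₁ ≡ 1 mod 3. M₂ = 3, y₂ ≡ 9 mod 13. y = 2×13×1 + 11×3×9 ≡ 11 mod 39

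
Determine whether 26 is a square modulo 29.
By Euler's criterion: 26^{14} ≡ 28 (mod 29). Since this equals -1 (≡ 28), 26 is not a QR.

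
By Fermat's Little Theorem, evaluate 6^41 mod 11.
By Fermat: 6^{10} ≡ 1 mod 11. 41 = 4×10 + 1. So 6^{41} ≡ 6^{1} ≡ 6 mod 11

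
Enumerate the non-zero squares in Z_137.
Squares in Z_137*: {1, 2, 4, 7, 8, 9, 11, 14, 15, 16, 17, 18, 19, 22, 25, 28, 30, 32, 34, 36, 37, 38, 39, 44, 49, 50, 56, 59, 60, 61, 63, 64, 65, 68, 69, 72, 73, 74, 76, 77, 78, 81, 87, 88, 93, 98, 99, 100, 101, 103, 105, 107, 109, 112, 115, 118, 119, 120, 121, 122, 123, 126, 128, 129, 130, 133, 135, 136}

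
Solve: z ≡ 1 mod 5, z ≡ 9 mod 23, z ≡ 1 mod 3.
M = 5 × 23 × 3 = 345. M₁ = 69, y₁ ≡ 4 mod 5. M₂ = 15, y₂ ≡ 20 mod 23. M₃ = 115, y₃ ≡ 1 mod 3. z = 1×69×4 + 9×15×20 + 1×115×1 ≡ 331 mod 345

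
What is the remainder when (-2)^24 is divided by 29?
By repeated squaring (mod 29): (-2)^{1}≡27, (-2)^{2}≡4, (-2)^{4}≡16, (-2)^{8}≡24, (-2)^{16}≡25. Then (-2)^{24} = (-2)^{16+8} ≡ 25 × 24 ≡ 20 (mod 29)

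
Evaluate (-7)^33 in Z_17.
Using Fermat: (-7)^{16} ≡ 1 (mod 17). 33 ≡ 1 (mod 16). So (-7)^{33} ≡ (-7)^{1} ≡ 10 (mod 17)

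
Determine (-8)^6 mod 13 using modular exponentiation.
By repeated squaring mod 13: (-8)^{1}≡5, (-8)^{2}≡12, (-8)^{4}≡1. Then (-8)^{6} = (-8)^{4+2} ≡ 1 × 12 ≡ 12 mod 13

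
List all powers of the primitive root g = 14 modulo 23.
14^1, 14^2, ..., 14^{22} mod 23: [14, 12, 7, 6, 15, 3, 19, 13, 21, 18, 22, 9, 11, 16, 17, 8, 20, 4, 10, 2, 5, 1]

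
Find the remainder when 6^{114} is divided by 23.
By Fermat: 6^{22} ≡ 1 mod 23. 114 = 5×22 + 4. So 6^{114} ≡ 6^{4} ≡ 8 mod 23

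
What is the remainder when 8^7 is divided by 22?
By repeated squaring (mod 22): 8^{1}≡8, 8^{2}≡20, 8^{4}≡4. Then 8^{7} = 8^{4+2+1} ≡ 4 × 20 × 8 ≡ 2 (mod 22)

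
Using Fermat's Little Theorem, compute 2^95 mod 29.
By Fermat: 2^{28} ≡ 1 (mod 29). 95 = 3×28 + 11. So 2^{95} ≡ 2^{11} ≡ 18 (mod 29)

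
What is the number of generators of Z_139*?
A prime p has φ(p-1) primitive roots; here φ(138) = 44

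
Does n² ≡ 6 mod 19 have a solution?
By Euler's criterion: 6^{9} ≡ 1 mod 19. Since this equals 1, 6 is a QR.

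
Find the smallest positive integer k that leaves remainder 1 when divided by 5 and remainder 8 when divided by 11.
M = 5 × 11 = 55. M₁ = 11, y₁ ≡ 1 (mod 5). M₂ = 5, y₂ ≡ 9 (mod 11). k = 1×11×1 + 8×5×9 ≡ 41 (mod 55)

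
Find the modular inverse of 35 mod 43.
Since 43 is prime, by Fermat 35^(-1) ≡ 35^{41} ≡ 16 (mod 43). Verify: 35 × 16 = 560 ≡ 1 (mod 43)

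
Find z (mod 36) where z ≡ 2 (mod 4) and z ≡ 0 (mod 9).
M = 4 × 9 = 36. M₁ = 9, y₁ ≡ 1 (mod 4). M₂ = 4, y₂ ≡ 7 (mod 9). z = 2×9×1 + 0×4×7 ≡ 18 (mod 36)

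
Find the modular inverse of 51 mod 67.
Since 67 is prime, by Fermat 51^(-1) ≡ 51^{65} ≡ 46 (mod 67). Verify: 51 × 46 = 2346 ≡ 1 (mod 67)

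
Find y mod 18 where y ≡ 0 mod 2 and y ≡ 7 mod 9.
M = 2 × 9 = 18. M₁ = 9, y₁ ≡ 1 mod 2. M₂ = 2, y₂ ≡ 5 mod 9. y = 0×9×1 + 7×2×5 ≡ 16 mod 18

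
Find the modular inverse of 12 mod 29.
Since 29 is prime, by Fermat 12^(-1) ≡ 12^{27} ≡ 17 (mod 29). Verify: 12 × 17 = 204 ≡ 1 (mod 29)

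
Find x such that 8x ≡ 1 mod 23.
Since 23 is prime, by Fermat 8^(-1) ≡ 8^{21} ≡ 3 mod 23. Verify: 8 × 3 = 24 ≡ 1 mod 23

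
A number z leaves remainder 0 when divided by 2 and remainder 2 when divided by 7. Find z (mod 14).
M = 2 × 7 = 14. M₁ = 7, y₁ ≡ 1 (mod 2). M₂ = 2, y₂ ≡ 4 (mod 7). z = 0×7×1 + 2×2×4 ≡ 2 (mod 14)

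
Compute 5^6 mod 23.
By repeated squaring (mod 23): 5^{1}≡5, 5^{2}≡2, 5^{4}≡4. Then 5^{6} = 5^{4+2} ≡ 4 × 2 ≡ 8 (mod 23)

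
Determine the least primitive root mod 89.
g = 3. Powers: [3, 9, 27, 81, 65, 17, 51, 64, ...] generates all 88 non-zero residues.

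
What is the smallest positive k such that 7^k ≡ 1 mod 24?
Powers of 7 mod 24: 7^1≡7, 7^2≡1. ord_24(7) = 2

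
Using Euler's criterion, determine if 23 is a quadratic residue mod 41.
By Euler's criterion: 23^{20} ≡ 1 (mod 41). Since this equals 1, 23 is a QR.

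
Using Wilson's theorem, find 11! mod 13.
(12)! = (11)! × (12) ≡ -1 (mod 13). So (11)! ≡ -1 × (12)^(-1) ≡ (-1)×(-1) = 1 (mod 13)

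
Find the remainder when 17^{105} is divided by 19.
By Fermat: 17^{18} ≡ 1 mod 19. 105 = 5×18 + 15. So 17^{105} ≡ 17^{15} ≡ 7 mod 19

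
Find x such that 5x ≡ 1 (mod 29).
Since 29 is prime, by Fermat 5^(-1) ≡ 5^{27} ≡ 6 (mod 29). Verify: 5 × 6 = 30 ≡ 1 (mod 29)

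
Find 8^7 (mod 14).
By repeated squaring (mod 14): 8^{1}≡8, 8^{2}≡8, 8^{4}≡8. Then 8^{7} = 8^{4+2+1} ≡ 8 × 8 × 8 ≡ 8 (mod 14)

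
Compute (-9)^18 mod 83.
By repeated squaring (mod 83): (-9)^{1}≡74, (-9)^{2}≡81, (-9)^{4}≡4, (-9)^{8}≡16, (-9)^{16}≡7. Then (-9)^{18} = (-9)^{16+2} ≡ 7 × 81 ≡ 69 (mod 83)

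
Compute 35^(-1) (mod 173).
Since 173 is prime, by Fermat 35^(-1) ≡ 35^{171} ≡ 89 (mod 173). Verify: 35 × 89 = 3115 ≡ 1 (mod 173)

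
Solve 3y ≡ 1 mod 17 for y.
Since 17 is prime, by Fermat 3^(-1) ≡ 3^{15} ≡ 6 mod 17. Verify: 3 × 6 = 18 ≡ 1 mod 17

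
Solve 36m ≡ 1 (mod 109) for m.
Since 109 is prime, by Fermat 36^(-1) ≡ 36^{107} ≡ 106 (mod 109). Verify: 36 × 106 = 3816 ≡ 1 (mod 109)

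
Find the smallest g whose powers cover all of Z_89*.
g = 3. For each prime q|88: 3^{44}≡88, 3^{8}≡64, none ≡ 1, so ord_89(3) = 88 and 3 is a primitive root.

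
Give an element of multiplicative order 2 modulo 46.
45 has order 2 mod 46 since 45^{2} ≡ 1 mod 46 and no smaller power works.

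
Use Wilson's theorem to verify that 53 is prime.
(52)! mod 53 = 52. Since this equals -1 mod 53, Wilson confirms 53 is prime.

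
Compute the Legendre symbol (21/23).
(21/23) = 21^{11} mod 23 = -1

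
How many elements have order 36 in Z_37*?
Number of primitive roots mod 37 = φ(p-1) = φ(36) = 12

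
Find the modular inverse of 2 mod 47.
Since 47 is prime, by Fermat 2^(-1) ≡ 2^{45} ≡ 24 (mod 47). Verify: 2 × 24 = 48 ≡ 1 (mod 47)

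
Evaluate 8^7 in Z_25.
By repeated squaring mod 25: 8^{1}≡8, 8^{2}≡14, 8^{4}≡21. Then 8^{7} = 8^{4+2+1} ≡ 21 × 14 × 8 ≡ 2 mod 25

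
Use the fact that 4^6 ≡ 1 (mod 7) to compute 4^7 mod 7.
By Fermat: 4^{6} ≡ 1 (mod 7). So 4^{7} = 4^{6} · 4^{1} ≡ 4^{1} ≡ 4 (mod 7)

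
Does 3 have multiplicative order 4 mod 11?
Powers of 3 mod 11: 3^1≡3, 3^2≡9, 3^3≡5, 3^4≡4, 3^5≡1. 3^4≡4≢1, so ord ≠ 4. No, the actual order is 5.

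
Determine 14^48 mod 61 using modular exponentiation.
By repeated squaring mod 61: 14^{1}≡14, 14^{2}≡13, 14^{4}≡47, 14^{8}≡13, 14^{16}≡47, 14^{32}≡13. Then 14^{48} = 14^{32+16} ≡ 13 × 47 ≡ 1 mod 61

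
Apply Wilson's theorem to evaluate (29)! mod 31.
(30)! = (29)! × (30) ≡ -1 (mod 31). So (29)! ≡ -1 × (30)^(-1) ≡ (-1)×(-1) = 1 (mod 31)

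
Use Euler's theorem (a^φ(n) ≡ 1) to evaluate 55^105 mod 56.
By Euler: 55^{24} ≡ 1 mod 56 since gcd(55, 56) = 1. 105 = 4×24 + 9. So 55^{105} ≡ 55^{9} ≡ 55 mod 56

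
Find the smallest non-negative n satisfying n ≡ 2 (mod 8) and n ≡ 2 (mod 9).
M = 8 × 9 = 72. M₁ = 9, y₁ ≡ 1 (mod 8). M₂ = 8, y₂ ≡ 8 (mod 9). n = 2×9×1 + 2×8×8 ≡ 2 (mod 72)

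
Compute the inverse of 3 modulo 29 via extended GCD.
Extended GCD: 3(10) + 29(-1) = 1. So 3^(-1) ≡ 10 (mod 29). Verify: 3 × 10 = 30 ≡ 1 (mod 29)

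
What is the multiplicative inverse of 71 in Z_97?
Since 97 is prime, by Fermat 71^(-1) ≡ 71^{95} ≡ 41 (mod 97). Verify: 71 × 41 = 2911 ≡ 1 (mod 97)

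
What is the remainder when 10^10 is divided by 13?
By repeated squaring (mod 13): 10^{1}≡10, 10^{2}≡9, 10^{4}≡3, 10^{8}≡9. Then 10^{10} = 10^{8+2} ≡ 9 × 9 ≡ 3 (mod 13)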